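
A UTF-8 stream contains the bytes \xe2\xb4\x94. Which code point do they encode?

U+2D14

Leading byte 0xE2 = 11100010 matches 1110xxxx → 3-byte sequence.
Byte 1: 0xE2 = 11100010, payload 0010 (4 bits).
Byte 2: 0xB4 = 10110100 (10xxxxxx ✓), payload 110100.
Byte 3: 0x94 = 10010100 (10xxxxxx ✓), payload 010100.
Concatenate: 0010110100010100 = 0x2D14 (16 bits → U+2D14).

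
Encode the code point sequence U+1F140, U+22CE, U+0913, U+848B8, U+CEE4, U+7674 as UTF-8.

F0 9F 85 80 E2 8B 8E E0 A4 93 F2 84 A2 B8 EC BB A4 E7 99 B4

U+1F140: 4-byte form → F0 9F 85 80.
U+22CE: 3-byte form → E2 8B 8E.
U+0913: 3-byte form → E0 A4 93.
U+848B8: 4-byte form → F2 84 A2 B8.
U+CEE4: 3-byte form → EC BB A4.
U+7674: 3-byte form → E7 99 B4.
Concatenated (20 bytes): F0 9F 85 80 E2 8B 8E E0 A4 93 F2 84 A2 B8 EC BB A4 E7 99 B4.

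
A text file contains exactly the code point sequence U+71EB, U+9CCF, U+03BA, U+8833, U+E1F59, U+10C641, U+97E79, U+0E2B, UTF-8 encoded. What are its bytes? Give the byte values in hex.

E7 87 AB E9 B3 8F CE BA E8 A0 B3 F3 A1 BD 99 F4 8C 99 81 F2 97 B9 B9 E0 B8 AB

U+71EB: 3-byte form → E7 87 AB.
U+9CCF: 3-byte form → E9 B3 8F.
U+03BA: 2-byte form → CE BA.
U+8833: 3-byte form → E8 A0 B3.
U+E1F59: 4-byte form → F3 A1 BD 99.
U+10C641: 4-byte form → F4 8C 99 81.
U+97E79: 4-byte form → F2 97 B9 B9.
U+0E2B: 3-byte form → E0 B8 AB.
Concatenated (26 bytes): E7 87 AB E9 B3 8F CE BA E8 A0 B3 F3 A1 BD 99 F4 8C 99 81 F2 97 B9 B9 E0 B8 AB.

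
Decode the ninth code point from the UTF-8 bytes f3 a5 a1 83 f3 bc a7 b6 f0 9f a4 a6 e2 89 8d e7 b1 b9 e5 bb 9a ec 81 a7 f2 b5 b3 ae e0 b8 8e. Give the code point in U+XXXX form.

Offset 0: leading byte 0xF3 = 11110011 → 4-byte char #1 = F3 A5 A1 83.
Offset 4: leading byte 0xF3 = 11110011 → 4-byte char #2 = F3 BC A7 B6.
Offset 8: leading byte 0xF0 = 11110000 → 4-byte char #3 = F0 9F A4 A6.
Offset 12: leading byte 0xE2 = 11100010 → 3-byte char #4 = E2 89 8D.
Offset 15: leading byte 0xE7 = 11100111 → 3-byte char #5 = E7 B1 B9.
Offset 18: leading byte 0xE5 = 11100101 → 3-byte char #6 = E5 BB 9A.
Offset 21: leading byte 0xEC = 11101100 → 3-byte char #7 = EC 81 A7.
Offset 24: leading byte 0xF2 = 11110010 → 4-byte char #8 = F2 B5 B3 AE.
Offset 28: leading byte 0xE0 = 11100000 → 3-byte char #9 = E0 B8 8E.
Leading byte 0xE0 = 11100000 matches 1110xxxx → 3-byte sequence.
Byte 1: 0xE0 = 11100000, payload 0000 (4 bits).
Byte 2: 0xB8 = 10111000 (10xxxxxx ✓), payload 111000.
Byte 3: 0x8E = 10001110 (10xxxxxx ✓), payload 001110.
Concatenate: 0000111000001110 = 0xE0E (16 bits → U+0E0E).

U+0E0E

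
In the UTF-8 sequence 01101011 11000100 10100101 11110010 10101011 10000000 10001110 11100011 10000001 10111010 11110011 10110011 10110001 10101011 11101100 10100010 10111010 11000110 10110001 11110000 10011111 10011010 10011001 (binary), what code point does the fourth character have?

U+307A

Offset 0: leading byte 0x6B = 01101011 → 1-byte char #1 = 6B.
Offset 1: leading byte 0xC4 = 11000100 → 2-byte char #2 = C4 A5.
Offset 3: leading byte 0xF2 = 11110010 → 4-byte char #3 = F2 AB 80 8E.
Offset 7: leading byte 0xE3 = 11100011 → 3-byte char #4 = E3 81 BA.
Leading byte 0xE3 = 11100011 matches 1110xxxx → 3-byte sequence.
Byte 1: 0xE3 = 11100011, payload 0011 (4 bits).
Byte 2: 0x81 = 10000001 (10xxxxxx ✓), payload 000001.
Byte 3: 0xBA = 10111010 (10xxxxxx ✓), payload 111010.
Concatenate: 0011000001111010 = 0x307A (16 bits → U+307A).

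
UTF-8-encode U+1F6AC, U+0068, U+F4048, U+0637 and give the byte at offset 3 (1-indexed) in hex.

1-indexed offset 3 is 0-indexed offset 2.
U+1F6AC → 4-byte form F0 9F 9A AC at offsets 0–3.
Offset 2 falls in char 1's range; it's byte 3 of F0 9F 9A AC = 0x9A.

0x9A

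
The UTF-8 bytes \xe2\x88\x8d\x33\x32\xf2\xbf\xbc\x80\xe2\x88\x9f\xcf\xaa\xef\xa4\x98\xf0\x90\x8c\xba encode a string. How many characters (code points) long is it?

Byte at offset 0: 0xE2 = 11100010 → 3-byte char (#1). Advance 3.
Byte at offset 3: 0x33 = 00110011 → 1-byte char (#2). Advance 1.
Byte at offset 4: 0x32 = 00110010 → 1-byte char (#3). Advance 1.
Byte at offset 5: 0xF2 = 11110010 → 4-byte char (#4). Advance 4.
Byte at offset 9: 0xE2 = 11100010 → 3-byte char (#5). Advance 3.
Byte at offset 12: 0xCF = 11001111 → 2-byte char (#6). Advance 2.
Byte at offset 14: 0xEF = 11101111 → 3-byte char (#7). Advance 3.
Byte at offset 17: 0xF0 = 11110000 → 4-byte char (#8). Advance 4.
Reached end at offset 21 after 8 code points.

8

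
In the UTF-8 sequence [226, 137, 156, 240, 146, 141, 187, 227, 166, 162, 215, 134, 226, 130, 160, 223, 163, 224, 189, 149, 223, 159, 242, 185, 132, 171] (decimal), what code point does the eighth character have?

Offset 0: leading byte 0xE2 = 11100010 → 3-byte char #1 = E2 89 9C.
Offset 3: leading byte 0xF0 = 11110000 → 4-byte char #2 = F0 92 8D BB.
Offset 7: leading byte 0xE3 = 11100011 → 3-byte char #3 = E3 A6 A2.
Offset 10: leading byte 0xD7 = 11010111 → 2-byte char #4 = D7 86.
Offset 12: leading byte 0xE2 = 11100010 → 3-byte char #5 = E2 82 A0.
Offset 15: leading byte 0xDF = 11011111 → 2-byte char #6 = DF A3.
Offset 17: leading byte 0xE0 = 11100000 → 3-byte char #7 = E0 BD 95.
Offset 20: leading byte 0xDF = 11011111 → 2-byte char #8 = DF 9F.
Leading byte 0xDF = 11011111 matches 110xxxxx → 2-byte sequence.
Byte 1: 0xDF = 11011111, payload 11111 (5 bits).
Byte 2: 0x9F = 10011111 (10xxxxxx ✓), payload 011111.
Concatenate: 11111011111 = 0x7DF (11 bits → U+07DF).

U+07DF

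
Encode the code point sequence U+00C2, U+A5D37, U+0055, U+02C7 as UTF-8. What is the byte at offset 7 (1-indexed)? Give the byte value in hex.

0x55

1-indexed offset 7 is 0-indexed offset 6.
U+00C2 → 2-byte form C3 82 at offsets 0–1.
U+A5D37 → 4-byte form F2 A5 B4 B7 at offsets 2–5.
U+0055 → 1-byte form 55 at offsets 6–6.
Offset 6 falls in char 3's range; it's byte 1 of 55 = 0x55.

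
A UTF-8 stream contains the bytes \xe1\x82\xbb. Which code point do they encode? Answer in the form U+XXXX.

Leading byte 0xE1 = 11100001 matches 1110xxxx → 3-byte sequence.
Byte 1: 0xE1 = 11100001, payload 0001 (4 bits).
Byte 2: 0x82 = 10000010 (10xxxxxx ✓), payload 000010.
Byte 3: 0xBB = 10111011 (10xxxxxx ✓), payload 111011.
Concatenate: 0001000010111011 = 0x10BB (16 bits → U+10BB).

U+10BB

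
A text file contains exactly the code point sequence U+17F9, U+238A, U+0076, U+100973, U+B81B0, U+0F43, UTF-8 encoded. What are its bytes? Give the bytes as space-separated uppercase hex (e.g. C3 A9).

U+17F9: 3-byte form → E1 9F B9.
U+238A: 3-byte form → E2 8E 8A.
U+0076: 1-byte form → 76.
U+100973: 4-byte form → F4 80 A5 B3.
U+B81B0: 4-byte form → F2 B8 86 B0.
U+0F43: 3-byte form → E0 BD 83.
Concatenated (18 bytes): E1 9F B9 E2 8E 8A 76 F4 80 A5 B3 F2 B8 86 B0 E0 BD 83.

E1 9F B9 E2 8E 8A 76 F4 80 A5 B3 F2 B8 86 B0 E0 BD 83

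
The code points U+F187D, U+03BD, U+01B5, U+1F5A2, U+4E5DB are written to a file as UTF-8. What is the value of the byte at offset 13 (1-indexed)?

0xF1

1-indexed offset 13 is 0-indexed offset 12.
U+F187D → 4-byte form F3 B1 A1 BD at offsets 0–3.
U+03BD → 2-byte form CE BD at offsets 4–5.
U+01B5 → 2-byte form C6 B5 at offsets 6–7.
U+1F5A2 → 4-byte form F0 9F 96 A2 at offsets 8–11.
U+4E5DB → 4-byte form F1 8E 97 9B at offsets 12–15.
Offset 12 falls in char 5's range; it's byte 1 of F1 8E 97 9B = 0xF1.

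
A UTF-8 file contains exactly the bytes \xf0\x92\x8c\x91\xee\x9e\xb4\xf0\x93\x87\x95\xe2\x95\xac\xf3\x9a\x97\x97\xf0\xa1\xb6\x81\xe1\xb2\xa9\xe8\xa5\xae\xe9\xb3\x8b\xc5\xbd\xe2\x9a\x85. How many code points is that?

11

Byte at offset 0: 0xF0 = 11110000 → 4-byte char (#1). Advance 4.
Byte at offset 4: 0xEE = 11101110 → 3-byte char (#2). Advance 3.
Byte at offset 7: 0xF0 = 11110000 → 4-byte char (#3). Advance 4.
Byte at offset 11: 0xE2 = 11100010 → 3-byte char (#4). Advance 3.
Byte at offset 14: 0xF3 = 11110011 → 4-byte char (#5). Advance 4.
Byte at offset 18: 0xF0 = 11110000 → 4-byte char (#6). Advance 4.
Byte at offset 22: 0xE1 = 11100001 → 3-byte char (#7). Advance 3.
Byte at offset 25: 0xE8 = 11101000 → 3-byte char (#8). Advance 3.
Byte at offset 28: 0xE9 = 11101001 → 3-byte char (#9). Advance 3.
Byte at offset 31: 0xC5 = 11000101 → 2-byte char (#10). Advance 2.
Byte at offset 33: 0xE2 = 11100010 → 3-byte char (#11). Advance 3.
Reached end at offset 36 after 11 code points.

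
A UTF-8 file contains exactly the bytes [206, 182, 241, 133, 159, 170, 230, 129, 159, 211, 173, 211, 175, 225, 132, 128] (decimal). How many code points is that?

Byte at offset 0: 0xCE = 11001110 → 2-byte char (#1). Advance 2.
Byte at offset 2: 0xF1 = 11110001 → 4-byte char (#2). Advance 4.
Byte at offset 6: 0xE6 = 11100110 → 3-byte char (#3). Advance 3.
Byte at offset 9: 0xD3 = 11010011 → 2-byte char (#4). Advance 2.
Byte at offset 11: 0xD3 = 11010011 → 2-byte char (#5). Advance 2.
Byte at offset 13: 0xE1 = 11100001 → 3-byte char (#6). Advance 3.
Reached end at offset 16 after 6 code points.

6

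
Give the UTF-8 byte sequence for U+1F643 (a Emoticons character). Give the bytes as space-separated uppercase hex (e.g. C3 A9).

F0 9F 99 83

U+1F643 = 0x1F643 = 128579 decimal. In range U+10000–U+10FFFF → 4-byte form: 11110xxx 10xxxxxx 10xxxxxx 10xxxxxx.
Binary (21 bits): 000011111011001000011.
Split 3+6+6+6: 000 | 011111 | 011001 | 000011.
Byte 1: 11110000 = 0xF0.
Byte 2: 10011111 = 0x9F.
Byte 3: 10011001 = 0x99.
Byte 4: 10000011 = 0x83.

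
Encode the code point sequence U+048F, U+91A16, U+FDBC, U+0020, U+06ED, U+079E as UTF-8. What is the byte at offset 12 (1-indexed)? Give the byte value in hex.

0xAD

1-indexed offset 12 is 0-indexed offset 11.
U+048F → 2-byte form D2 8F at offsets 0–1.
U+91A16 → 4-byte form F2 91 A8 96 at offsets 2–5.
U+FDBC → 3-byte form EF B6 BC at offsets 6–8.
U+0020 → 1-byte form 20 at offsets 9–9.
U+06ED → 2-byte form DB AD at offsets 10–11.
Offset 11 falls in char 5's range; it's byte 2 of DB AD = 0xAD.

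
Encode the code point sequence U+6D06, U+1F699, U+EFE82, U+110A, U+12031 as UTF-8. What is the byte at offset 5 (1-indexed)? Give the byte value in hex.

0x9F

1-indexed offset 5 is 0-indexed offset 4.
U+6D06 → 3-byte form E6 B4 86 at offsets 0–2.
U+1F699 → 4-byte form F0 9F 9A 99 at offsets 3–6.
Offset 4 falls in char 2's range; it's byte 2 of F0 9F 9A 99 = 0x9F.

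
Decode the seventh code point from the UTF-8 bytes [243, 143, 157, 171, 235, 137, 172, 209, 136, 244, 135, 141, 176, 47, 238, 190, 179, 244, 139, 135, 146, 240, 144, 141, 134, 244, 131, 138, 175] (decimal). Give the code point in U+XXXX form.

Offset 0: leading byte 0xF3 = 11110011 → 4-byte char #1 = F3 8F 9D AB.
Offset 4: leading byte 0xEB = 11101011 → 3-byte char #2 = EB 89 AC.
Offset 7: leading byte 0xD1 = 11010001 → 2-byte char #3 = D1 88.
Offset 9: leading byte 0xF4 = 11110100 → 4-byte char #4 = F4 87 8D B0.
Offset 13: leading byte 0x2F = 00101111 → 1-byte char #5 = 2F.
Offset 14: leading byte 0xEE = 11101110 → 3-byte char #6 = EE BE B3.
Offset 17: leading byte 0xF4 = 11110100 → 4-byte char #7 = F4 8B 87 92.
Leading byte 0xF4 = 11110100 matches 11110xxx → 4-byte sequence.
Byte 1: 0xF4 = 11110100, payload 100 (3 bits).
Byte 2: 0x8B = 10001011 (10xxxxxx ✓), payload 001011.
Byte 3: 0x87 = 10000111 (10xxxxxx ✓), payload 000111.
Byte 4: 0x92 = 10010010 (10xxxxxx ✓), payload 010010.
Concatenate: 100001011000111010010 = 0x10B1D2 (21 bits → U+10B1D2).

U+10B1D2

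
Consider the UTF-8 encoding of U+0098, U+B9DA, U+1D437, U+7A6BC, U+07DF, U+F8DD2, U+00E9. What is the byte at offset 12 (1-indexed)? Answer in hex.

0x9A

1-indexed offset 12 is 0-indexed offset 11.
U+0098 → 2-byte form C2 98 at offsets 0–1.
U+B9DA → 3-byte form EB A7 9A at offsets 2–4.
U+1D437 → 4-byte form F0 9D 90 B7 at offsets 5–8.
U+7A6BC → 4-byte form F1 BA 9A BC at offsets 9–12.
Offset 11 falls in char 4's range; it's byte 3 of F1 BA 9A BC = 0x9A.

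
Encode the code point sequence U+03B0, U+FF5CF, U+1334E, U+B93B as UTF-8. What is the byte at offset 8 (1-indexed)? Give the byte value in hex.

1-indexed offset 8 is 0-indexed offset 7.
U+03B0 → 2-byte form CE B0 at offsets 0–1.
U+FF5CF → 4-byte form F3 BF 97 8F at offsets 2–5.
U+1334E → 4-byte form F0 93 8D 8E at offsets 6–9.
Offset 7 falls in char 3's range; it's byte 2 of F0 93 8D 8E = 0x93.

0x93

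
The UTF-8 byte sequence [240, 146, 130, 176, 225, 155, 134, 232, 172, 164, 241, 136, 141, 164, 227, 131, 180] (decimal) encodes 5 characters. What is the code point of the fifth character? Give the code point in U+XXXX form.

U+30F4

Offset 0: leading byte 0xF0 = 11110000 → 4-byte char #1 = F0 92 82 B0.
Offset 4: leading byte 0xE1 = 11100001 → 3-byte char #2 = E1 9B 86.
Offset 7: leading byte 0xE8 = 11101000 → 3-byte char #3 = E8 AC A4.
Offset 10: leading byte 0xF1 = 11110001 → 4-byte char #4 = F1 88 8D A4.
Offset 14: leading byte 0xE3 = 11100011 → 3-byte char #5 = E3 83 B4.
Leading byte 0xE3 = 11100011 matches 1110xxxx → 3-byte sequence.
Byte 1: 0xE3 = 11100011, payload 0011 (4 bits).
Byte 2: 0x83 = 10000011 (10xxxxxx ✓), payload 000011.
Byte 3: 0xB4 = 10110100 (10xxxxxx ✓), payload 110100.
Concatenate: 0011000011110100 = 0x30F4 (16 bits → U+30F4).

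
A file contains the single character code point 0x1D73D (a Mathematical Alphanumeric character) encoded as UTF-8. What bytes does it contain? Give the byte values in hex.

F0 9D 9C BD

U+1D73D = 0x1D73D = 120637 decimal. In range U+10000–U+10FFFF → 4-byte form: 11110xxx 10xxxxxx 10xxxxxx 10xxxxxx.
Binary (21 bits): 000011101011100111101.
Split 3+6+6+6: 000 | 011101 | 011100 | 111101.
Byte 1: 11110000 = 0xF0.
Byte 2: 10011101 = 0x9D.
Byte 3: 10011100 = 0x9C.
Byte 4: 10111101 = 0xBD.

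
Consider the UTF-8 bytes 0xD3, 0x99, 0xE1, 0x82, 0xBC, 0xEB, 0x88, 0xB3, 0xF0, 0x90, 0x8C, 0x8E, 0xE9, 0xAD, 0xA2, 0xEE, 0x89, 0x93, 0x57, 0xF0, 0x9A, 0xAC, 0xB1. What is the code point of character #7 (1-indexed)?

U+0057

Offset 0: leading byte 0xD3 = 11010011 → 2-byte char #1 = D3 99.
Offset 2: leading byte 0xE1 = 11100001 → 3-byte char #2 = E1 82 BC.
Offset 5: leading byte 0xEB = 11101011 → 3-byte char #3 = EB 88 B3.
Offset 8: leading byte 0xF0 = 11110000 → 4-byte char #4 = F0 90 8C 8E.
Offset 12: leading byte 0xE9 = 11101001 → 3-byte char #5 = E9 AD A2.
Offset 15: leading byte 0xEE = 11101110 → 3-byte char #6 = EE 89 93.
Offset 18: leading byte 0x57 = 01010111 → 1-byte char #7 = 57.
Leading byte 0x57 = 01010111 matches 0xxxxxxx → 1-byte sequence.
Byte 1: 0x57 = 01010111, payload 1010111 (7 bits).
Concatenate: 1010111 = 0x57 (7 bits → U+0057).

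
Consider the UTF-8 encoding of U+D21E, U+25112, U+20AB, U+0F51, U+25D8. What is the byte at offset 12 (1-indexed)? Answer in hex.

0xBD

1-indexed offset 12 is 0-indexed offset 11.
U+D21E → 3-byte form ED 88 9E at offsets 0–2.
U+25112 → 4-byte form F0 A5 84 92 at offsets 3–6.
U+20AB → 3-byte form E2 82 AB at offsets 7–9.
U+0F51 → 3-byte form E0 BD 91 at offsets 10–12.
Offset 11 falls in char 4's range; it's byte 2 of E0 BD 91 = 0xBD.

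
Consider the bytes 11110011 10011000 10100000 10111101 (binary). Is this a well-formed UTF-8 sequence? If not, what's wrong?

Leading byte 0xF3 = 11110011 → 4-byte form.
Continuation bytes 0x98=10011000, 0xA0=10100000, 0xBD=10111101 all match 10xxxxxx.
Decoded value 0xD883D is ≥ 0x10000 (shortest form) and not a surrogate.

valid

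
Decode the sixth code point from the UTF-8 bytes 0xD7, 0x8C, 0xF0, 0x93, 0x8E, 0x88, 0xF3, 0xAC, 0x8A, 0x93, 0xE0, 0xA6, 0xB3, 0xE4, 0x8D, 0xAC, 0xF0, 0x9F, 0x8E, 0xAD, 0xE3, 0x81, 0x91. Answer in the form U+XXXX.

U+1F3AD

Offset 0: leading byte 0xD7 = 11010111 → 2-byte char #1 = D7 8C.
Offset 2: leading byte 0xF0 = 11110000 → 4-byte char #2 = F0 93 8E 88.
Offset 6: leading byte 0xF3 = 11110011 → 4-byte char #3 = F3 AC 8A 93.
Offset 10: leading byte 0xE0 = 11100000 → 3-byte char #4 = E0 A6 B3.
Offset 13: leading byte 0xE4 = 11100100 → 3-byte char #5 = E4 8D AC.
Offset 16: leading byte 0xF0 = 11110000 → 4-byte char #6 = F0 9F 8E AD.
Leading byte 0xF0 = 11110000 matches 11110xxx → 4-byte sequence.
Byte 1: 0xF0 = 11110000, payload 000 (3 bits).
Byte 2: 0x9F = 10011111 (10xxxxxx ✓), payload 011111.
Byte 3: 0x8E = 10001110 (10xxxxxx ✓), payload 001110.
Byte 4: 0xAD = 10101101 (10xxxxxx ✓), payload 101101.
Concatenate: 000011111001110101101 = 0x1F3AD (21 bits → U+1F3AD).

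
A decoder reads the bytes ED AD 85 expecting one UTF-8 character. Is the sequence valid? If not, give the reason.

Structurally a 3-byte sequence; payload = 0xDB45.
But 0xDB45 is in U+D800–U+DFFF, the surrogate range. Surrogates are not Unicode scalar values and are forbidden in UTF-8.

invalid (encodes a surrogate (U+D800–U+DFFF))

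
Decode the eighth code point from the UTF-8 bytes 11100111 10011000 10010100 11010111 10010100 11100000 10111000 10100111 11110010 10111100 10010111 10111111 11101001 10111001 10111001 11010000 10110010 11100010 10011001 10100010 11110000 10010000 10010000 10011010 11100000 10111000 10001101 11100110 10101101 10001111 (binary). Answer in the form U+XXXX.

Offset 0: leading byte 0xE7 = 11100111 → 3-byte char #1 = E7 98 94.
Offset 3: leading byte 0xD7 = 11010111 → 2-byte char #2 = D7 94.
Offset 5: leading byte 0xE0 = 11100000 → 3-byte char #3 = E0 B8 A7.
Offset 8: leading byte 0xF2 = 11110010 → 4-byte char #4 = F2 BC 97 BF.
Offset 12: leading byte 0xE9 = 11101001 → 3-byte char #5 = E9 B9 B9.
Offset 15: leading byte 0xD0 = 11010000 → 2-byte char #6 = D0 B2.
Offset 17: leading byte 0xE2 = 11100010 → 3-byte char #7 = E2 99 A2.
Offset 20: leading byte 0xF0 = 11110000 → 4-byte char #8 = F0 90 90 9A.
Leading byte 0xF0 = 11110000 matches 11110xxx → 4-byte sequence.
Byte 1: 0xF0 = 11110000, payload 000 (3 bits).
Byte 2: 0x90 = 10010000 (10xxxxxx ✓), payload 010000.
Byte 3: 0x90 = 10010000 (10xxxxxx ✓), payload 010000.
Byte 4: 0x9A = 10011010 (10xxxxxx ✓), payload 011010.
Concatenate: 000010000010000011010 = 0x1041A (21 bits → U+1041A).

U+1041A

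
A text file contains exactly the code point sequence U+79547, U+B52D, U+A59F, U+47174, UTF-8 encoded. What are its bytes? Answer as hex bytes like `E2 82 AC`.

F1 B9 95 87 EB 94 AD EA 96 9F F1 87 85 B4

U+79547: 4-byte form → F1 B9 95 87.
U+B52D: 3-byte form → EB 94 AD.
U+A59F: 3-byte form → EA 96 9F.
U+47174: 4-byte form → F1 87 85 B4.
Concatenated (14 bytes): F1 B9 95 87 EB 94 AD EA 96 9F F1 87 85 B4.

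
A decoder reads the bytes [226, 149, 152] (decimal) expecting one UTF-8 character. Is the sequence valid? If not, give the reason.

valid

Leading byte 0xE2 = 11100010 → 3-byte form.
Continuation bytes 0x95=10010101, 0x98=10011000 all match 10xxxxxx.
Decoded value 0x2558 is ≥ 0x800 (shortest form) and not a surrogate.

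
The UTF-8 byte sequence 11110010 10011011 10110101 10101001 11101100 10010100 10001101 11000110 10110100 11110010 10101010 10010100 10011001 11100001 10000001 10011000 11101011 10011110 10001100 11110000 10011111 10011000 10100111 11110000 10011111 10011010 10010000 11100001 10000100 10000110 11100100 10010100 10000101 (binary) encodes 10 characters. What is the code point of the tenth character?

U+4505

Offset 0: leading byte 0xF2 = 11110010 → 4-byte char #1 = F2 9B B5 A9.
Offset 4: leading byte 0xEC = 11101100 → 3-byte char #2 = EC 94 8D.
Offset 7: leading byte 0xC6 = 11000110 → 2-byte char #3 = C6 B4.
Offset 9: leading byte 0xF2 = 11110010 → 4-byte char #4 = F2 AA 94 99.
Offset 13: leading byte 0xE1 = 11100001 → 3-byte char #5 = E1 81 98.
Offset 16: leading byte 0xEB = 11101011 → 3-byte char #6 = EB 9E 8C.
Offset 19: leading byte 0xF0 = 11110000 → 4-byte char #7 = F0 9F 98 A7.
Offset 23: leading byte 0xF0 = 11110000 → 4-byte char #8 = F0 9F 9A 90.
Offset 27: leading byte 0xE1 = 11100001 → 3-byte char #9 = E1 84 86.
Offset 30: leading byte 0xE4 = 11100100 → 3-byte char #10 = E4 94 85.
Leading byte 0xE4 = 11100100 matches 1110xxxx → 3-byte sequence.
Byte 1: 0xE4 = 11100100, payload 0100 (4 bits).
Byte 2: 0x94 = 10010100 (10xxxxxx ✓), payload 010100.
Byte 3: 0x85 = 10000101 (10xxxxxx ✓), payload 000101.
Concatenate: 0100010100000101 = 0x4505 (16 bits → U+4505).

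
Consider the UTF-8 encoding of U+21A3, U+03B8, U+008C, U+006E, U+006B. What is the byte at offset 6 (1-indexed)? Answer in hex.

1-indexed offset 6 is 0-indexed offset 5.
U+21A3 → 3-byte form E2 86 A3 at offsets 0–2.
U+03B8 → 2-byte form CE B8 at offsets 3–4.
U+008C → 2-byte form C2 8C at offsets 5–6.
Offset 5 falls in char 3's range; it's byte 1 of C2 8C = 0xC2.

0xC2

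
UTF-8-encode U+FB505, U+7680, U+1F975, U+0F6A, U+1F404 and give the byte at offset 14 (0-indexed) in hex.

0xF0

U+FB505 → 4-byte form F3 BB 94 85 at offsets 0–3.
U+7680 → 3-byte form E7 9A 80 at offsets 4–6.
U+1F975 → 4-byte form F0 9F A5 B5 at offsets 7–10.
U+0F6A → 3-byte form E0 BD AA at offsets 11–13.
U+1F404 → 4-byte form F0 9F 90 84 at offsets 14–17.
Offset 14 falls in char 5's range; it's byte 1 of F0 9F 90 84 = 0xF0.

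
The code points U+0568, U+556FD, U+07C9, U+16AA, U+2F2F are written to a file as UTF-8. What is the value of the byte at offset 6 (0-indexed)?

0xDF

U+0568 → 2-byte form D5 A8 at offsets 0–1.
U+556FD → 4-byte form F1 95 9B BD at offsets 2–5.
U+07C9 → 2-byte form DF 89 at offsets 6–7.
Offset 6 falls in char 3's range; it's byte 1 of DF 89 = 0xDF.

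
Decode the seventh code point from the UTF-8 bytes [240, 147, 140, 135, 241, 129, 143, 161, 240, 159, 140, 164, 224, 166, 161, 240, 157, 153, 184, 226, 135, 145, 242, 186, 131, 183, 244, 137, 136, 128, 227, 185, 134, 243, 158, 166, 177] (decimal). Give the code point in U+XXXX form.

Offset 0: leading byte 0xF0 = 11110000 → 4-byte char #1 = F0 93 8C 87.
Offset 4: leading byte 0xF1 = 11110001 → 4-byte char #2 = F1 81 8F A1.
Offset 8: leading byte 0xF0 = 11110000 → 4-byte char #3 = F0 9F 8C A4.
Offset 12: leading byte 0xE0 = 11100000 → 3-byte char #4 = E0 A6 A1.
Offset 15: leading byte 0xF0 = 11110000 → 4-byte char #5 = F0 9D 99 B8.
Offset 19: leading byte 0xE2 = 11100010 → 3-byte char #6 = E2 87 91.
Offset 22: leading byte 0xF2 = 11110010 → 4-byte char #7 = F2 BA 83 B7.
Leading byte 0xF2 = 11110010 matches 11110xxx → 4-byte sequence.
Byte 1: 0xF2 = 11110010, payload 010 (3 bits).
Byte 2: 0xBA = 10111010 (10xxxxxx ✓), payload 111010.
Byte 3: 0x83 = 10000011 (10xxxxxx ✓), payload 000011.
Byte 4: 0xB7 = 10110111 (10xxxxxx ✓), payload 110111.
Concatenate: 010111010000011110111 = 0xBA0F7 (21 bits → U+BA0F7).

U+BA0F7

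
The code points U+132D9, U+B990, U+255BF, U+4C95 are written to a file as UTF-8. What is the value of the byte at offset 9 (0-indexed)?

0x96

U+132D9 → 4-byte form F0 93 8B 99 at offsets 0–3.
U+B990 → 3-byte form EB A6 90 at offsets 4–6.
U+255BF → 4-byte form F0 A5 96 BF at offsets 7–10.
Offset 9 falls in char 3's range; it's byte 3 of F0 A5 96 BF = 0x96.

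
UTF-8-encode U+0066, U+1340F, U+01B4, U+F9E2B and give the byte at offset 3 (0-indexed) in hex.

0x90

U+0066 → 1-byte form 66 at offsets 0–0.
U+1340F → 4-byte form F0 93 90 8F at offsets 1–4.
Offset 3 falls in char 2's range; it's byte 3 of F0 93 90 8F = 0x90.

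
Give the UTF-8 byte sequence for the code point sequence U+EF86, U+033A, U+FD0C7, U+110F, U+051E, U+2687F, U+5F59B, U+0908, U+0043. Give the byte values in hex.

EE BE 86 CC BA F3 BD 83 87 E1 84 8F D4 9E F0 A6 A1 BF F1 9F 96 9B E0 A4 88 43

U+EF86: 3-byte form → EE BE 86.
U+033A: 2-byte form → CC BA.
U+FD0C7: 4-byte form → F3 BD 83 87.
U+110F: 3-byte form → E1 84 8F.
U+051E: 2-byte form → D4 9E.
U+2687F: 4-byte form → F0 A6 A1 BF.
U+5F59B: 4-byte form → F1 9F 96 9B.
U+0908: 3-byte form → E0 A4 88.
U+0043: 1-byte form → 43.
Concatenated (26 bytes): EE BE 86 CC BA F3 BD 83 87 E1 84 8F D4 9E F0 A6 A1 BF F1 9F 96 9B E0 A4 88 43.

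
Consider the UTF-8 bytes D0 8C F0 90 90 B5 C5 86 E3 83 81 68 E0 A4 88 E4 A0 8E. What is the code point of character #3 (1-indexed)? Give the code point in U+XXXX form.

Offset 0: leading byte 0xD0 = 11010000 → 2-byte char #1 = D0 8C.
Offset 2: leading byte 0xF0 = 11110000 → 4-byte char #2 = F0 90 90 B5.
Offset 6: leading byte 0xC5 = 11000101 → 2-byte char #3 = C5 86.
Leading byte 0xC5 = 11000101 matches 110xxxxx → 2-byte sequence.
Byte 1: 0xC5 = 11000101, payload 00101 (5 bits).
Byte 2: 0x86 = 10000110 (10xxxxxx ✓), payload 000110.
Concatenate: 00101000110 = 0x146 (11 bits → U+0146).

U+0146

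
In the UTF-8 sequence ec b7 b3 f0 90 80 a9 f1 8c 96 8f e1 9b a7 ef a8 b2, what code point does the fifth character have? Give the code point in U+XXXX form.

U+FA32

Offset 0: leading byte 0xEC = 11101100 → 3-byte char #1 = EC B7 B3.
Offset 3: leading byte 0xF0 = 11110000 → 4-byte char #2 = F0 90 80 A9.
Offset 7: leading byte 0xF1 = 11110001 → 4-byte char #3 = F1 8C 96 8F.
Offset 11: leading byte 0xE1 = 11100001 → 3-byte char #4 = E1 9B A7.
Offset 14: leading byte 0xEF = 11101111 → 3-byte char #5 = EF A8 B2.
Leading byte 0xEF = 11101111 matches 1110xxxx → 3-byte sequence.
Byte 1: 0xEF = 11101111, payload 1111 (4 bits).
Byte 2: 0xA8 = 10101000 (10xxxxxx ✓), payload 101000.
Byte 3: 0xB2 = 10110010 (10xxxxxx ✓), payload 110010.
Concatenate: 1111101000110010 = 0xFA32 (16 bits → U+FA32).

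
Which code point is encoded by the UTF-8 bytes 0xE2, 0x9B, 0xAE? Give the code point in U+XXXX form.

U+26EE

Leading byte 0xE2 = 11100010 matches 1110xxxx → 3-byte sequence.
Byte 1: 0xE2 = 11100010, payload 0010 (4 bits).
Byte 2: 0x9B = 10011011 (10xxxxxx ✓), payload 011011.
Byte 3: 0xAE = 10101110 (10xxxxxx ✓), payload 101110.
Concatenate: 0010011011101110 = 0x26EE (16 bits → U+26EE).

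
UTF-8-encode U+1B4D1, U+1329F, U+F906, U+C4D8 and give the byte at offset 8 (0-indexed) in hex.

0xEF

U+1B4D1 → 4-byte form F0 9B 93 91 at offsets 0–3.
U+1329F → 4-byte form F0 93 8A 9F at offsets 4–7.
U+F906 → 3-byte form EF A4 86 at offsets 8–10.
Offset 8 falls in char 3's range; it's byte 1 of EF A4 86 = 0xEF.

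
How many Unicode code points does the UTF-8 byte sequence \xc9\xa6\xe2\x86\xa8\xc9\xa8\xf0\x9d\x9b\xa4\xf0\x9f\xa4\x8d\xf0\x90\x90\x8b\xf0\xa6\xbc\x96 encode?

Byte at offset 0: 0xC9 = 11001001 → 2-byte char (#1). Advance 2.
Byte at offset 2: 0xE2 = 11100010 → 3-byte char (#2). Advance 3.
Byte at offset 5: 0xC9 = 11001001 → 2-byte char (#3). Advance 2.
Byte at offset 7: 0xF0 = 11110000 → 4-byte char (#4). Advance 4.
Byte at offset 11: 0xF0 = 11110000 → 4-byte char (#5). Advance 4.
Byte at offset 15: 0xF0 = 11110000 → 4-byte char (#6). Advance 4.
Byte at offset 19: 0xF0 = 11110000 → 4-byte char (#7). Advance 4.
Reached end at offset 23 after 7 code points.

7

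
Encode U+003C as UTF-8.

3C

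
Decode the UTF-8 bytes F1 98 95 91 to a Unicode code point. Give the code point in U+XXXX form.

U+58551

Leading byte 0xF1 = 11110001 matches 11110xxx → 4-byte sequence.
Byte 1: 0xF1 = 11110001, payload 001 (3 bits).
Byte 2: 0x98 = 10011000 (10xxxxxx ✓), payload 011000.
Byte 3: 0x95 = 10010101 (10xxxxxx ✓), payload 010101.
Byte 4: 0x91 = 10010001 (10xxxxxx ✓), payload 010001.
Concatenate: 001011000010101010001 = 0x58551 (21 bits → U+58551).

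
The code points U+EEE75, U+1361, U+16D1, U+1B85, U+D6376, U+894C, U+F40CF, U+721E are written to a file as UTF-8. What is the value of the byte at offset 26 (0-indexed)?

0x9E

U+EEE75 → 4-byte form F3 AE B9 B5 at offsets 0–3.
U+1361 → 3-byte form E1 8D A1 at offsets 4–6.
U+16D1 → 3-byte form E1 9B 91 at offsets 7–9.
U+1B85 → 3-byte form E1 AE 85 at offsets 10–12.
U+D6376 → 4-byte form F3 96 8D B6 at offsets 13–16.
U+894C → 3-byte form E8 A5 8C at offsets 17–19.
U+F40CF → 4-byte form F3 B4 83 8F at offsets 20–23.
U+721E → 3-byte form E7 88 9E at offsets 24–26.
Offset 26 falls in char 8's range; it's byte 3 of E7 88 9E = 0x9E.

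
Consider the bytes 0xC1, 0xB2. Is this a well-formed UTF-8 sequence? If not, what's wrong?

invalid (overlong encoding)

Leading byte 0xC1 = 11000001 → 2-byte form.
Continuation bytes all match 10xxxxxx. Payload decodes to 0x72.
But 0x72 < 0x80, the minimum for a 2-byte sequence — this is an overlong encoding.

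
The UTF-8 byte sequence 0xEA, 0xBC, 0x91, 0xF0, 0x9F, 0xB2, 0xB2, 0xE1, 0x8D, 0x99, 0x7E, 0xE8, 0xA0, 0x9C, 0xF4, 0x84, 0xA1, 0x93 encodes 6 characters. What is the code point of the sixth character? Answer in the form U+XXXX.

U+104853

Offset 0: leading byte 0xEA = 11101010 → 3-byte char #1 = EA BC 91.
Offset 3: leading byte 0xF0 = 11110000 → 4-byte char #2 = F0 9F B2 B2.
Offset 7: leading byte 0xE1 = 11100001 → 3-byte char #3 = E1 8D 99.
Offset 10: leading byte 0x7E = 01111110 → 1-byte char #4 = 7E.
Offset 11: leading byte 0xE8 = 11101000 → 3-byte char #5 = E8 A0 9C.
Offset 14: leading byte 0xF4 = 11110100 → 4-byte char #6 = F4 84 A1 93.
Leading byte 0xF4 = 11110100 matches 11110xxx → 4-byte sequence.
Byte 1: 0xF4 = 11110100, payload 100 (3 bits).
Byte 2: 0x84 = 10000100 (10xxxxxx ✓), payload 000100.
Byte 3: 0xA1 = 10100001 (10xxxxxx ✓), payload 100001.
Byte 4: 0x93 = 10010011 (10xxxxxx ✓), payload 010011.
Concatenate: 100000100100001010011 = 0x104853 (21 bits → U+104853).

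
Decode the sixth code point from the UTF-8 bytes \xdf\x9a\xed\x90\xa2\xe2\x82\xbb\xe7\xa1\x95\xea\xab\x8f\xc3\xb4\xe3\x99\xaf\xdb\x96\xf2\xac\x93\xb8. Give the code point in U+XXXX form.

Offset 0: leading byte 0xDF = 11011111 → 2-byte char #1 = DF 9A.
Offset 2: leading byte 0xED = 11101101 → 3-byte char #2 = ED 90 A2.
Offset 5: leading byte 0xE2 = 11100010 → 3-byte char #3 = E2 82 BB.
Offset 8: leading byte 0xE7 = 11100111 → 3-byte char #4 = E7 A1 95.
Offset 11: leading byte 0xEA = 11101010 → 3-byte char #5 = EA AB 8F.
Offset 14: leading byte 0xC3 = 11000011 → 2-byte char #6 = C3 B4.
Leading byte 0xC3 = 11000011 matches 110xxxxx → 2-byte sequence.
Byte 1: 0xC3 = 11000011, payload 00011 (5 bits).
Byte 2: 0xB4 = 10110100 (10xxxxxx ✓), payload 110100.
Concatenate: 00011110100 = 0xF4 (11 bits → U+00F4).

U+00F4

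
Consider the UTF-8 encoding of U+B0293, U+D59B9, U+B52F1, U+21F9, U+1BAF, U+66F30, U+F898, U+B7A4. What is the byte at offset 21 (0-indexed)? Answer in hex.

U+B0293 → 4-byte form F2 B0 8A 93 at offsets 0–3.
U+D59B9 → 4-byte form F3 95 A6 B9 at offsets 4–7.
U+B52F1 → 4-byte form F2 B5 8B B1 at offsets 8–11.
U+21F9 → 3-byte form E2 87 B9 at offsets 12–14.
U+1BAF → 3-byte form E1 AE AF at offsets 15–17.
U+66F30 → 4-byte form F1 A6 BC B0 at offsets 18–21.
Offset 21 falls in char 6's range; it's byte 4 of F1 A6 BC B0 = 0xB0.

0xB0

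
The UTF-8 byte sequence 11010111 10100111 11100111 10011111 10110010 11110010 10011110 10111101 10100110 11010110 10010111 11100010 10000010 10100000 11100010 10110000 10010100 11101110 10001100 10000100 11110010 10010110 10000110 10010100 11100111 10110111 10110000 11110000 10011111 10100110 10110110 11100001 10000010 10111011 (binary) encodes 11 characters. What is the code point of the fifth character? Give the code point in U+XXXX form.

U+20A0

Offset 0: leading byte 0xD7 = 11010111 → 2-byte char #1 = D7 A7.
Offset 2: leading byte 0xE7 = 11100111 → 3-byte char #2 = E7 9F B2.
Offset 5: leading byte 0xF2 = 11110010 → 4-byte char #3 = F2 9E BD A6.
Offset 9: leading byte 0xD6 = 11010110 → 2-byte char #4 = D6 97.
Offset 11: leading byte 0xE2 = 11100010 → 3-byte char #5 = E2 82 A0.
Leading byte 0xE2 = 11100010 matches 1110xxxx → 3-byte sequence.
Byte 1: 0xE2 = 11100010, payload 0010 (4 bits).
Byte 2: 0x82 = 10000010 (10xxxxxx ✓), payload 000010.
Byte 3: 0xA0 = 10100000 (10xxxxxx ✓), payload 100000.
Concatenate: 0010000010100000 = 0x20A0 (16 bits → U+20A0).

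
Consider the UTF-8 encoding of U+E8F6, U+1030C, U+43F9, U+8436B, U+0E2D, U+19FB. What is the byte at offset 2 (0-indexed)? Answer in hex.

U+E8F6 → 3-byte form EE A3 B6 at offsets 0–2.
Offset 2 falls in char 1's range; it's byte 3 of EE A3 B6 = 0xB6.

0xB6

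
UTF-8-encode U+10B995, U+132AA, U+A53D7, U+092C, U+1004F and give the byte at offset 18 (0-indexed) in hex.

0x8F

U+10B995 → 4-byte form F4 8B A6 95 at offsets 0–3.
U+132AA → 4-byte form F0 93 8A AA at offsets 4–7.
U+A53D7 → 4-byte form F2 A5 8F 97 at offsets 8–11.
U+092C → 3-byte form E0 A4 AC at offsets 12–14.
U+1004F → 4-byte form F0 90 81 8F at offsets 15–18.
Offset 18 falls in char 5's range; it's byte 4 of F0 90 81 8F = 0x8F.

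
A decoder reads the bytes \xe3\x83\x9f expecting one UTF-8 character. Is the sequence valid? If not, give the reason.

valid

Leading byte 0xE3 = 11100011 → 3-byte form.
Continuation bytes 0x83=10000011, 0x9F=10011111 all match 10xxxxxx.
Decoded value 0x30DF is ≥ 0x800 (shortest form) and not a surrogate.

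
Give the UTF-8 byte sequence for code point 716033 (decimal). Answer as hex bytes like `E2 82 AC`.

U+AED01 = 0xAED01 = 716033 decimal. In range U+10000–U+10FFFF → 4-byte form: 11110xxx 10xxxxxx 10xxxxxx 10xxxxxx.
Binary (21 bits): 010101110110100000001.
Split 3+6+6+6: 010 | 101110 | 110100 | 000001.
Byte 1: 11110010 = 0xF2.
Byte 2: 10101110 = 0xAE.
Byte 3: 10110100 = 0xB4.
Byte 4: 10000001 = 0x81.

F2 AE B4 81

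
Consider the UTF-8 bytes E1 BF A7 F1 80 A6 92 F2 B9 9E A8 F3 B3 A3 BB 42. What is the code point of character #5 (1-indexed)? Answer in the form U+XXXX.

U+0042

Offset 0: leading byte 0xE1 = 11100001 → 3-byte char #1 = E1 BF A7.
Offset 3: leading byte 0xF1 = 11110001 → 4-byte char #2 = F1 80 A6 92.
Offset 7: leading byte 0xF2 = 11110010 → 4-byte char #3 = F2 B9 9E A8.
Offset 11: leading byte 0xF3 = 11110011 → 4-byte char #4 = F3 B3 A3 BB.
Offset 15: leading byte 0x42 = 01000010 → 1-byte char #5 = 42.
Leading byte 0x42 = 01000010 matches 0xxxxxxx → 1-byte sequence.
Byte 1: 0x42 = 01000010, payload 1000010 (7 bits).
Concatenate: 1000010 = 0x42 (7 bits → U+0042).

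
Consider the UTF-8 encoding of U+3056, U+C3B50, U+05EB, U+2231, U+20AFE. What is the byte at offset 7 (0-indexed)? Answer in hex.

U+3056 → 3-byte form E3 81 96 at offsets 0–2.
U+C3B50 → 4-byte form F3 83 AD 90 at offsets 3–6.
U+05EB → 2-byte form D7 AB at offsets 7–8.
Offset 7 falls in char 3's range; it's byte 1 of D7 AB = 0xD7.

0xD7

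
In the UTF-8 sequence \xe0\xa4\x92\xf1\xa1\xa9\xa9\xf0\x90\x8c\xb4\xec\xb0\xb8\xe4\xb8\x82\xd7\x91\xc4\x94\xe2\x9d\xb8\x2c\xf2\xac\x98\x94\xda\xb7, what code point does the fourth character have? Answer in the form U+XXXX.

Offset 0: leading byte 0xE0 = 11100000 → 3-byte char #1 = E0 A4 92.
Offset 3: leading byte 0xF1 = 11110001 → 4-byte char #2 = F1 A1 A9 A9.
Offset 7: leading byte 0xF0 = 11110000 → 4-byte char #3 = F0 90 8C B4.
Offset 11: leading byte 0xEC = 11101100 → 3-byte char #4 = EC B0 B8.
Leading byte 0xEC = 11101100 matches 1110xxxx → 3-byte sequence.
Byte 1: 0xEC = 11101100, payload 1100 (4 bits).
Byte 2: 0xB0 = 10110000 (10xxxxxx ✓), payload 110000.
Byte 3: 0xB8 = 10111000 (10xxxxxx ✓), payload 111000.
Concatenate: 1100110000111000 = 0xCC38 (16 bits → U+CC38).

U+CC38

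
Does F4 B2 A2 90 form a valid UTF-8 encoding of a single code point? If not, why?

invalid (encodes a value above U+10FFFF)

Leading byte 0xF4 = 11110100 → 4-byte form.
Payload = 0x132890, which exceeds U+10FFFF, the maximum Unicode code point. (Leading bytes F5–FF, or F4 followed by ≥ 0x90, are invalid.)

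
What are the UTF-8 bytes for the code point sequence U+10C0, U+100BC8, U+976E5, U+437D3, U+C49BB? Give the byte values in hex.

U+10C0: 3-byte form → E1 83 80.
U+100BC8: 4-byte form → F4 80 AF 88.
U+976E5: 4-byte form → F2 97 9B A5.
U+437D3: 4-byte form → F1 83 9F 93.
U+C49BB: 4-byte form → F3 84 A6 BB.
Concatenated (19 bytes): E1 83 80 F4 80 AF 88 F2 97 9B A5 F1 83 9F 93 F3 84 A6 BB.

E1 83 80 F4 80 AF 88 F2 97 9B A5 F1 83 9F 93 F3 84 A6 BB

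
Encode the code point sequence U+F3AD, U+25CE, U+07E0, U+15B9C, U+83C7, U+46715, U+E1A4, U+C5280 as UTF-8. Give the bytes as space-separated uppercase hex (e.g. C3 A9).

EF 8E AD E2 97 8E DF A0 F0 95 AE 9C E8 8F 87 F1 86 9C 95 EE 86 A4 F3 85 8A 80

U+F3AD: 3-byte form → EF 8E AD.
U+25CE: 3-byte form → E2 97 8E.
U+07E0: 2-byte form → DF A0.
U+15B9C: 4-byte form → F0 95 AE 9C.
U+83C7: 3-byte form → E8 8F 87.
U+46715: 4-byte form → F1 86 9C 95.
U+E1A4: 3-byte form → EE 86 A4.
U+C5280: 4-byte form → F3 85 8A 80.
Concatenated (26 bytes): EF 8E AD E2 97 8E DF A0 F0 95 AE 9C E8 8F 87 F1 86 9C 95 EE 86 A4 F3 85 8A 80.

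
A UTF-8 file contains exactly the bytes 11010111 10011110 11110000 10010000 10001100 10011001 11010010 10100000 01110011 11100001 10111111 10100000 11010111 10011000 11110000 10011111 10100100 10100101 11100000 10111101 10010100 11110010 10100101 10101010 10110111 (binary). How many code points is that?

Byte at offset 0: 0xD7 = 11010111 → 2-byte char (#1). Advance 2.
Byte at offset 2: 0xF0 = 11110000 → 4-byte char (#2). Advance 4.
Byte at offset 6: 0xD2 = 11010010 → 2-byte char (#3). Advance 2.
Byte at offset 8: 0x73 = 01110011 → 1-byte char (#4). Advance 1.
Byte at offset 9: 0xE1 = 11100001 → 3-byte char (#5). Advance 3.
Byte at offset 12: 0xD7 = 11010111 → 2-byte char (#6). Advance 2.
Byte at offset 14: 0xF0 = 11110000 → 4-byte char (#7). Advance 4.
Byte at offset 18: 0xE0 = 11100000 → 3-byte char (#8). Advance 3.
Byte at offset 21: 0xF2 = 11110010 → 4-byte char (#9). Advance 4.
Reached end at offset 25 after 9 code points.

9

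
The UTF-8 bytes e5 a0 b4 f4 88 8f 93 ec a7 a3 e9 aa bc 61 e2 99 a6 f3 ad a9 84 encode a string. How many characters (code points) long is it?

Byte at offset 0: 0xE5 = 11100101 → 3-byte char (#1). Advance 3.
Byte at offset 3: 0xF4 = 11110100 → 4-byte char (#2). Advance 4.
Byte at offset 7: 0xEC = 11101100 → 3-byte char (#3). Advance 3.
Byte at offset 10: 0xE9 = 11101001 → 3-byte char (#4). Advance 3.
Byte at offset 13: 0x61 = 01100001 → 1-byte char (#5). Advance 1.
Byte at offset 14: 0xE2 = 11100010 → 3-byte char (#6). Advance 3.
Byte at offset 17: 0xF3 = 11110011 → 4-byte char (#7). Advance 4.
Reached end at offset 21 after 7 code points.

7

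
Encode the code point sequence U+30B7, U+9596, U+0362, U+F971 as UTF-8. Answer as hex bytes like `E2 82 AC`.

U+30B7: 3-byte form → E3 82 B7.
U+9596: 3-byte form → E9 96 96.
U+0362: 2-byte form → CD A2.
U+F971: 3-byte form → EF A5 B1.
Concatenated (11 bytes): E3 82 B7 E9 96 96 CD A2 EF A5 B1.

E3 82 B7 E9 96 96 CD A2 EF A5 B1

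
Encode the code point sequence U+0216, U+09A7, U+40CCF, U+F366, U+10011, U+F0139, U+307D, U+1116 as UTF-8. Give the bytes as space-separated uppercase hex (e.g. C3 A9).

U+0216: 2-byte form → C8 96.
U+09A7: 3-byte form → E0 A6 A7.
U+40CCF: 4-byte form → F1 80 B3 8F.
U+F366: 3-byte form → EF 8D A6.
U+10011: 4-byte form → F0 90 80 91.
U+F0139: 4-byte form → F3 B0 84 B9.
U+307D: 3-byte form → E3 81 BD.
U+1116: 3-byte form → E1 84 96.
Concatenated (26 bytes): C8 96 E0 A6 A7 F1 80 B3 8F EF 8D A6 F0 90 80 91 F3 B0 84 B9 E3 81 BD E1 84 96.

C8 96 E0 A6 A7 F1 80 B3 8F EF 8D A6 F0 90 80 91 F3 B0 84 B9 E3 81 BD E1 84 96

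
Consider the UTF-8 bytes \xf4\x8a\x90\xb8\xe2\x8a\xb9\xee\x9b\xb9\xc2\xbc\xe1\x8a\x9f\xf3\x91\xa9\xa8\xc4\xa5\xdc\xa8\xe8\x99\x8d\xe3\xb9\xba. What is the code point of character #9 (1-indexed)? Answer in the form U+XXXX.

Offset 0: leading byte 0xF4 = 11110100 → 4-byte char #1 = F4 8A 90 B8.
Offset 4: leading byte 0xE2 = 11100010 → 3-byte char #2 = E2 8A B9.
Offset 7: leading byte 0xEE = 11101110 → 3-byte char #3 = EE 9B B9.
Offset 10: leading byte 0xC2 = 11000010 → 2-byte char #4 = C2 BC.
Offset 12: leading byte 0xE1 = 11100001 → 3-byte char #5 = E1 8A 9F.
Offset 15: leading byte 0xF3 = 11110011 → 4-byte char #6 = F3 91 A9 A8.
Offset 19: leading byte 0xC4 = 11000100 → 2-byte char #7 = C4 A5.
Offset 21: leading byte 0xDC = 11011100 → 2-byte char #8 = DC A8.
Offset 23: leading byte 0xE8 = 11101000 → 3-byte char #9 = E8 99 8D.
Leading byte 0xE8 = 11101000 matches 1110xxxx → 3-byte sequence.
Byte 1: 0xE8 = 11101000, payload 1000 (4 bits).
Byte 2: 0x99 = 10011001 (10xxxxxx ✓), payload 011001.
Byte 3: 0x8D = 10001101 (10xxxxxx ✓), payload 001101.
Concatenate: 1000011001001101 = 0x864D (16 bits → U+864D).

U+864D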